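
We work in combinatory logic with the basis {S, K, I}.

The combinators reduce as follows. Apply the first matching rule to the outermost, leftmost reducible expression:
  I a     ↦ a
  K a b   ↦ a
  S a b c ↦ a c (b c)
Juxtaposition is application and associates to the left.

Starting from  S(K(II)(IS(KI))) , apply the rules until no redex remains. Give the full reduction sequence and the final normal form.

  start: S(K(II)(IS(KI)))
  →1  S(II)
  →2  SI

Answer: normal form = SI  (in 2 steps)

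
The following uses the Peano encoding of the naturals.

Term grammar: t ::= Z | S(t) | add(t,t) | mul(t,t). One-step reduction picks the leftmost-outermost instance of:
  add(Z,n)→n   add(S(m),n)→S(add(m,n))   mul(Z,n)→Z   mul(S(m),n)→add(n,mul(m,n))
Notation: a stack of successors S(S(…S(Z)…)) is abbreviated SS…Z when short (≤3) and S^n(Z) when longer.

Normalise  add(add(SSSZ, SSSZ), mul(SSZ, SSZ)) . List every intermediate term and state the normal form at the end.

  start: add(add(SSSZ, SSSZ), mul(SSZ, SSZ))
  [1] add(S(add(SSZ, SSSZ)), mul(SSZ, SSZ))
  [2] S(add(add(SSZ, SSSZ), mul(SSZ, SSZ)))
  [3] S(add(S(add(SZ, SSSZ)), mul(SSZ, SSZ)))
  [4] S(S(add(add(SZ, SSSZ), mul(SSZ, SSZ))))
  [5] S(S(add(S(add(Z, SSSZ)), mul(SSZ, SSZ))))
  [6] S(S(S(add(add(Z, SSSZ), mul(SSZ, SSZ)))))
  [7] S(S(S(add(SSSZ, mul(SSZ, SSZ)))))
  [8] S(S(S(S(add(SSZ, mul(SSZ, SSZ))))))
  [9] S(S(S(S(S(add(SZ, mul(SSZ, SSZ)))))))
  [10] S(S(S(S(S(S(add(Z, mul(SSZ, SSZ))))))))
  [11] S(S(S(S(S(S(mul(SSZ, SSZ)))))))
  [12] S(S(S(S(S(S(add(SSZ, mul(SZ, SSZ))))))))
  [13] S(S(S(S(S(S(S(add(SZ, mul(SZ, SSZ)))))))))
  [14] S(S(S(S(S(S(S(S(add(Z, mul(SZ, SSZ))))))))))
  [15] S(S(S(S(S(S(S(S(mul(SZ, SSZ)))))))))
  [16] S(S(S(S(S(S(S(S(add(SSZ, mul(Z, SSZ))))))))))
  [17] S(S(S(S(S(S(S(S(S(add(SZ, mul(Z, SSZ)))))))))))
  [18] S(S(S(S(S(S(S(S(S(S(add(Z, mul(Z, SSZ))))))))))))
  [19] S(S(S(S(S(S(S(S(S(S(mul(Z, SSZ)))))))))))
  [20] S^10(Z)

Answer: normal form = S^10(Z)  (in 20 steps)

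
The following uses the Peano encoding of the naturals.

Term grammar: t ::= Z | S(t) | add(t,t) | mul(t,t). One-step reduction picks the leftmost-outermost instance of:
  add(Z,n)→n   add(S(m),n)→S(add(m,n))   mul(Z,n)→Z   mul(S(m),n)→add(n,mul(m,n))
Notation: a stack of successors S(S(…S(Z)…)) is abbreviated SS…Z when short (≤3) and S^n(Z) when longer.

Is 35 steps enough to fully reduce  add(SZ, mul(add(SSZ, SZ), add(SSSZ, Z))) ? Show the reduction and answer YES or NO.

Answer: YES — reaches normal form S^10(Z) in 33 ≤ 35 steps

Derivation:
  start: add(SZ, mul(add(SSZ, SZ), add(SSSZ, Z)))
  [1] S(add(Z, mul(add(SSZ, SZ), add(SSSZ, Z))))
  [2] S(mul(add(SSZ, SZ), add(SSSZ, Z)))
  [3] S(mul(S(add(SZ, SZ)), add(SSSZ, Z)))
  [4] S(add(add(SSSZ, Z), mul(add(SZ, SZ), add(SSSZ, Z))))
  [5] S(add(S(add(SSZ, Z)), mul(add(SZ, SZ), add(SSSZ, Z))))
  [6] S(S(add(add(SSZ, Z), mul(add(SZ, SZ), add(SSSZ, Z)))))
  [7] S(S(add(S(add(SZ, Z)), mul(add(SZ, SZ), add(SSSZ, Z)))))
  [8] S(S(S(add(add(SZ, Z), mul(add(SZ, SZ), add(SSSZ, Z))))))
  [9] S(S(S(add(S(add(Z, Z)), mul(add(SZ, SZ), add(SSSZ, Z))))))
  [10] S(S(S(S(add(add(Z, Z), mul(add(SZ, SZ), add(SSSZ, Z)))))))
  [11] S(S(S(S(add(Z, mul(add(SZ, SZ), add(SSSZ, Z)))))))
  [12] S(S(S(S(mul(add(SZ, SZ), add(SSSZ, Z))))))
  [13] S(S(S(S(mul(S(add(Z, SZ)), add(SSSZ, Z))))))
  [14] S(S(S(S(add(add(SSSZ, Z), mul(add(Z, SZ), add(SSSZ, Z)))))))
  [15] S(S(S(S(add(S(add(SSZ, Z)), mul(add(Z, SZ), add(SSSZ, Z)))))))
  [16] S(S(S(S(S(add(add(SSZ, Z), mul(add(Z, SZ), add(SSSZ, Z))))))))
  [17] S(S(S(S(S(add(S(add(SZ, Z)), mul(add(Z, SZ), add(SSSZ, Z))))))))
  [18] S(S(S(S(S(S(add(add(SZ, Z), mul(add(Z, SZ), add(SSSZ, Z)))))))))
  [19] S(S(S(S(S(S(add(S(add(Z, Z)), mul(add(Z, SZ), add(SSSZ, Z)))))))))
  [20] S(S(S(S(S(S(S(add(add(Z, Z), mul(add(Z, SZ), add(SSSZ, Z))))))))))
  [21] S(S(S(S(S(S(S(add(Z, mul(add(Z, SZ), add(SSSZ, Z))))))))))
  [22] S(S(S(S(S(S(S(mul(add(Z, SZ), add(SSSZ, Z)))))))))
  [23] S(S(S(S(S(S(S(mul(SZ, add(SSSZ, Z)))))))))
  [24] S(S(S(S(S(S(S(add(add(SSSZ, Z), mul(Z, add(SSSZ, Z))))))))))
  [25] S(S(S(S(S(S(S(add(S(add(SSZ, Z)), mul(Z, add(SSSZ, Z))))))))))
  [26] S(S(S(S(S(S(S(S(add(add(SSZ, Z), mul(Z, add(SSSZ, Z)))))))))))
  [27] S(S(S(S(S(S(S(S(add(S(add(SZ, Z)), mul(Z, add(SSSZ, Z)))))))))))
  [28] S(S(S(S(S(S(S(S(S(add(add(SZ, Z), mul(Z, add(SSSZ, Z))))))))))))
  [29] S(S(S(S(S(S(S(S(S(add(S(add(Z, Z)), mul(Z, add(SSSZ, Z))))))))))))
  [30] S(S(S(S(S(S(S(S(S(S(add(add(Z, Z), mul(Z, add(SSSZ, Z)))))))))))))
  [31] S(S(S(S(S(S(S(S(S(S(add(Z, mul(Z, add(SSSZ, Z)))))))))))))
  [32] S(S(S(S(S(S(S(S(S(S(mul(Z, add(SSSZ, Z))))))))))))
  [33] S^10(Z)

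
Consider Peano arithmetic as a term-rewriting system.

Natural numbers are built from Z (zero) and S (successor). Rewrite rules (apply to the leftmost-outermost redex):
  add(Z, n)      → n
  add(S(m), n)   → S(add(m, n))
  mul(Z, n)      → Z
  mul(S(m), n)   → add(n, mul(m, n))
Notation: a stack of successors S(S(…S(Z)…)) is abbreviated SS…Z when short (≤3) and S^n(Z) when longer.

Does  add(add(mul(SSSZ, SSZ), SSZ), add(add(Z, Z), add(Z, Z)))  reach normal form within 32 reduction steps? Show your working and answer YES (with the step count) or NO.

  start: add(add(mul(SSSZ, SSZ), SSZ), add(add(Z, Z), add(Z, Z)))
  step 1: add(add(add(SSZ, mul(SSZ, SSZ)), SSZ), add(add(Z, Z), add(Z, Z)))
  step 2: add(add(S(add(SZ, mul(SSZ, SSZ))), SSZ), add(add(Z, Z), add(Z, Z)))
  step 3: add(S(add(add(SZ, mul(SSZ, SSZ)), SSZ)), add(add(Z, Z), add(Z, Z)))
  step 4: S(add(add(add(SZ, mul(SSZ, SSZ)), SSZ), add(add(Z, Z), add(Z, Z))))
  step 5: S(add(add(S(add(Z, mul(SSZ, SSZ))), SSZ), add(add(Z, Z), add(Z, Z))))
  step 6: S(add(S(add(add(Z, mul(SSZ, SSZ)), SSZ)), add(add(Z, Z), add(Z, Z))))
  step 7: S(S(add(add(add(Z, mul(SSZ, SSZ)), SSZ), add(add(Z, Z), add(Z, Z)))))
  step 8: S(S(add(add(mul(SSZ, SSZ), SSZ), add(add(Z, Z), add(Z, Z)))))
  step 9: S(S(add(add(add(SSZ, mul(SZ, SSZ)), SSZ), add(add(Z, Z), add(Z, Z)))))
  step 10: S(S(add(add(S(add(SZ, mul(SZ, SSZ))), SSZ), add(add(Z, Z), add(Z, Z)))))
  step 11: S(S(add(S(add(add(SZ, mul(SZ, SSZ)), SSZ)), add(add(Z, Z), add(Z, Z)))))
  step 12: S(S(S(add(add(add(SZ, mul(SZ, SSZ)), SSZ), add(add(Z, Z), add(Z, Z))))))
  step 13: S(S(S(add(add(S(add(Z, mul(SZ, SSZ))), SSZ), add(add(Z, Z), add(Z, Z))))))
  step 14: S(S(S(add(S(add(add(Z, mul(SZ, SSZ)), SSZ)), add(add(Z, Z), add(Z, Z))))))
  step 15: S(S(S(S(add(add(add(Z, mul(SZ, SSZ)), SSZ), add(add(Z, Z), add(Z, Z)))))))
  step 16: S(S(S(S(add(add(mul(SZ, SSZ), SSZ), add(add(Z, Z), add(Z, Z)))))))
  step 17: S(S(S(S(add(add(add(SSZ, mul(Z, SSZ)), SSZ), add(add(Z, Z), add(Z, Z)))))))
  step 18: S(S(S(S(add(add(S(add(SZ, mul(Z, SSZ))), SSZ), add(add(Z, Z), add(Z, Z)))))))
  step 19: S(S(S(S(add(S(add(add(SZ, mul(Z, SSZ)), SSZ)), add(add(Z, Z), add(Z, Z)))))))
  step 20: S(S(S(S(S(add(add(add(SZ, mul(Z, SSZ)), SSZ), add(add(Z, Z), add(Z, Z))))))))
  step 21: S(S(S(S(S(add(add(S(add(Z, mul(Z, SSZ))), SSZ), add(add(Z, Z), add(Z, Z))))))))
  step 22: S(S(S(S(S(add(S(add(add(Z, mul(Z, SSZ)), SSZ)), add(add(Z, Z), add(Z, Z))))))))
  step 23: S(S(S(S(S(S(add(add(add(Z, mul(Z, SSZ)), SSZ), add(add(Z, Z), add(Z, Z)))))))))
  step 24: S(S(S(S(S(S(add(add(mul(Z, SSZ), SSZ), add(add(Z, Z), add(Z, Z)))))))))
  step 25: S(S(S(S(S(S(add(add(Z, SSZ), add(add(Z, Z), add(Z, Z)))))))))
  step 26: S(S(S(S(S(S(add(SSZ, add(add(Z, Z), add(Z, Z)))))))))
  step 27: S(S(S(S(S(S(S(add(SZ, add(add(Z, Z), add(Z, Z))))))))))
  step 28: S(S(S(S(S(S(S(S(add(Z, add(add(Z, Z), add(Z, Z)))))))))))
  step 29: S(S(S(S(S(S(S(S(add(add(Z, Z), add(Z, Z))))))))))
  step 30: S(S(S(S(S(S(S(S(add(Z, add(Z, Z))))))))))
  step 31: S(S(S(S(S(S(S(S(add(Z, Z)))))))))
  step 32: S^8(Z)

Answer: YES — reaches normal form S^8(Z) in 32 ≤ 32 steps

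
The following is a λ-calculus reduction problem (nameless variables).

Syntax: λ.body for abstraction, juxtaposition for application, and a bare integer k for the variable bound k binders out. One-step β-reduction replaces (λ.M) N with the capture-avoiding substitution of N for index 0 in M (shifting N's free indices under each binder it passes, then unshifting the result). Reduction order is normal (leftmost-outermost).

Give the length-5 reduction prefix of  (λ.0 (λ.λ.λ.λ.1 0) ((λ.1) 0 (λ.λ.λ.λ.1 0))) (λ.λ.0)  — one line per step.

  start: (λ.0 (λ.λ.λ.λ.1 0) ((λ.1) 0 (λ.λ.λ.λ.1 0))) (λ.λ.0)
  [1] (λ.λ.0) (λ.λ.λ.λ.1 0) ((λ.λ.λ.0) (λ.λ.0) (λ.λ.λ.λ.1 0))
  [2] (λ.0) ((λ.λ.λ.0) (λ.λ.0) (λ.λ.λ.λ.1 0))
  [3] (λ.λ.λ.0) (λ.λ.0) (λ.λ.λ.λ.1 0)
  [4] (λ.λ.0) (λ.λ.λ.λ.1 0)
  [5] λ.0

Answer: after 5 steps: λ.0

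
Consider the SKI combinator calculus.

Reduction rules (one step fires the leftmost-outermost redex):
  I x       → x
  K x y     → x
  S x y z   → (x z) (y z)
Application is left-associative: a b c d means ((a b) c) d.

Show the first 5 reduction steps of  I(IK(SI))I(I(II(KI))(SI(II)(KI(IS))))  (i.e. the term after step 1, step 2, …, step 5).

  start: I(IK(SI))I(I(II(KI))(SI(II)(KI(IS))))
  [1] IK(SI)I(I(II(KI))(SI(II)(KI(IS))))
  [2] K(SI)I(I(II(KI))(SI(II)(KI(IS))))
  [3] SI(I(II(KI))(SI(II)(KI(IS))))
  [4] SI(II(KI)(SI(II)(KI(IS))))
  [5] SI(I(KI)(SI(II)(KI(IS))))

Answer: after 5 steps: SI(I(KI)(SI(II)(KI(IS))))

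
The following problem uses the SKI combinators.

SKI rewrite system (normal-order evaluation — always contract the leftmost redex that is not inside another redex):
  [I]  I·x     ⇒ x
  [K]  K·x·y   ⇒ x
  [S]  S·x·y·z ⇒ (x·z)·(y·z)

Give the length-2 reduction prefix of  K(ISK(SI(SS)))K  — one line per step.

Answer: after 2 steps: SK(SI(SS))

Derivation:
  start: K(ISK(SI(SS)))K
  →1  ISK(SI(SS))
  →2  SK(SI(SS))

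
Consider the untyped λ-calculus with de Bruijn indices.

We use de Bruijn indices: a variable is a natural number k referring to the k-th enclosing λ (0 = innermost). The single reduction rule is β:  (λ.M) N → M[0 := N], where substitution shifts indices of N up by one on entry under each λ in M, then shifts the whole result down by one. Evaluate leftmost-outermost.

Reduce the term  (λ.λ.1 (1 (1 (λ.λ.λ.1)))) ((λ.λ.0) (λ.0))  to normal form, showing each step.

Answer: normal form = λ.λ.λ.λ.1  (in 7 steps)

Derivation:
  start: (λ.λ.1 (1 (1 (λ.λ.λ.1)))) ((λ.λ.0) (λ.0))
  step 1: λ.(λ.λ.0) (λ.0) ((λ.λ.0) (λ.0) ((λ.λ.0) (λ.0) (λ.λ.λ.1)))
  step 2: λ.(λ.0) ((λ.λ.0) (λ.0) ((λ.λ.0) (λ.0) (λ.λ.λ.1)))
  step 3: λ.(λ.λ.0) (λ.0) ((λ.λ.0) (λ.0) (λ.λ.λ.1))
  step 4: λ.(λ.0) ((λ.λ.0) (λ.0) (λ.λ.λ.1))
  step 5: λ.(λ.λ.0) (λ.0) (λ.λ.λ.1)
  step 6: λ.(λ.0) (λ.λ.λ.1)
  step 7: λ.λ.λ.λ.1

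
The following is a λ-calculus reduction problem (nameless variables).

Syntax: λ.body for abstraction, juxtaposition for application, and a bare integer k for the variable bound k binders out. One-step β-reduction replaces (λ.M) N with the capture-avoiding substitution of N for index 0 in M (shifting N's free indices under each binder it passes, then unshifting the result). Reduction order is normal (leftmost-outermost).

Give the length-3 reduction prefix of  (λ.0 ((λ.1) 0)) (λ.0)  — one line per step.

Answer: after 3 steps: λ.0

Reduction:
  start: (λ.0 ((λ.1) 0)) (λ.0)
  →1  (λ.0) ((λ.λ.0) (λ.0))
  →2  (λ.λ.0) (λ.0)
  →3  λ.0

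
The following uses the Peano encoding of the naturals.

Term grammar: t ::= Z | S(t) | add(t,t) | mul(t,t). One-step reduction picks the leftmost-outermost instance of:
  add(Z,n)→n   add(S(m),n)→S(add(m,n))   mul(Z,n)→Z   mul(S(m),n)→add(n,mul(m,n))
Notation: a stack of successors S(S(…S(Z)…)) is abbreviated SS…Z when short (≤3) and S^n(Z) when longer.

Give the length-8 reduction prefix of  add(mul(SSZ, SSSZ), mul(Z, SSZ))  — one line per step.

  start: add(mul(SSZ, SSSZ), mul(Z, SSZ))
  [1] add(add(SSSZ, mul(SZ, SSSZ)), mul(Z, SSZ))
  [2] add(S(add(SSZ, mul(SZ, SSSZ))), mul(Z, SSZ))
  [3] S(add(add(SSZ, mul(SZ, SSSZ)), mul(Z, SSZ)))
  [4] S(add(S(add(SZ, mul(SZ, SSSZ))), mul(Z, SSZ)))
  [5] S(S(add(add(SZ, mul(SZ, SSSZ)), mul(Z, SSZ))))
  [6] S(S(add(S(add(Z, mul(SZ, SSSZ))), mul(Z, SSZ))))
  [7] S(S(S(add(add(Z, mul(SZ, SSSZ)), mul(Z, SSZ)))))
  [8] S(S(S(add(mul(SZ, SSSZ), mul(Z, SSZ)))))

Answer: after 8 steps: S(S(S(add(mul(SZ, SSSZ), mul(Z, SSZ)))))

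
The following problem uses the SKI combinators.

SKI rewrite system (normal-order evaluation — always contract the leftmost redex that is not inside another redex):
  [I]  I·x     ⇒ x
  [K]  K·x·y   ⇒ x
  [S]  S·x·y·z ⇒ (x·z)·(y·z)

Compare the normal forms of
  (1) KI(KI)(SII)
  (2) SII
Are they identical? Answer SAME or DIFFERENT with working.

Term A:
  start: KI(KI)(SII)
  →1  I(SII)
  →2  SII

Term B:
  start: SII

Answer: SAME — A ⇓ SII, B ⇓ SII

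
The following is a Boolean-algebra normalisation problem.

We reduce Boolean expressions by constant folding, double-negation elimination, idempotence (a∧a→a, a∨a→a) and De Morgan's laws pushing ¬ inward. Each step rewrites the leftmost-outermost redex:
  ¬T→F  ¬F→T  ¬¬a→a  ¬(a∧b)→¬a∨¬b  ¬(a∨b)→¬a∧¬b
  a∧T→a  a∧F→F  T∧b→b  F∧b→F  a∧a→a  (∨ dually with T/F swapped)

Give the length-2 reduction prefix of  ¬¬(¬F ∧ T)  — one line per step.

Answer: after 2 steps: ¬F

Working:
  start: ¬¬(¬F ∧ T)
  [1] ¬F ∧ T
  [2] ¬F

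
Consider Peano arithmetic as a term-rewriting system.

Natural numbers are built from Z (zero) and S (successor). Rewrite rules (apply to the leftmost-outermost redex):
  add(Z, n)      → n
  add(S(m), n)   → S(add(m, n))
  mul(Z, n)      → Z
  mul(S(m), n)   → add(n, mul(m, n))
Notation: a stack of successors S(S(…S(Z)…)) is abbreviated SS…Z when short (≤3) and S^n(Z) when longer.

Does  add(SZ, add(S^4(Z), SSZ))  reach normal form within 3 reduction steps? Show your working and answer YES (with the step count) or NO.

  start: add(SZ, add(S^4(Z), SSZ))
  →1  S(add(Z, add(S^4(Z), SSZ)))
  →2  S(add(S^4(Z), SSZ))
  →3  S(S(add(SSSZ, SSZ)))

Answer: NO — after 3 steps the term is S(S(add(SSSZ, SSZ))), not yet normal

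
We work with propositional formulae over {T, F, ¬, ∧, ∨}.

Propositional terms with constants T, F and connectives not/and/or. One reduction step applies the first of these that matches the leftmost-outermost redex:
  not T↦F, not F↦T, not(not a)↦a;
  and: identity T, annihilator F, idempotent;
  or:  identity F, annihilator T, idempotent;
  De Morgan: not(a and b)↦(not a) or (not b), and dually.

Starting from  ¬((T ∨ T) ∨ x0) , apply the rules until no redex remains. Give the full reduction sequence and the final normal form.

Answer: normal form = F  (in 5 steps)

Reduction:
  start: ¬((T ∨ T) ∨ x0)
  step 1: ¬(T ∨ T) ∧ ¬x0
  step 2: (¬T ∧ ¬T) ∧ ¬x0
  step 3: ¬T ∧ ¬x0
  step 4: F ∧ ¬x0
  step 5: F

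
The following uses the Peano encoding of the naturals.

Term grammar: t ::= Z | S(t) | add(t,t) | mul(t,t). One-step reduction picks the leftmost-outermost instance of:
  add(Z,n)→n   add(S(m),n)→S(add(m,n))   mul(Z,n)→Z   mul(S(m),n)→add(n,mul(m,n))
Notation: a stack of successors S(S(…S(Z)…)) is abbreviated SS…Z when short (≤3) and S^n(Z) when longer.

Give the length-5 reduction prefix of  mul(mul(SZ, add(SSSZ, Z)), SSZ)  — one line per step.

Answer: after 5 steps: S(add(SZ, mul(add(add(SSZ, Z), mul(Z, add(SSSZ, Z))), SSZ)))

Working:
  start: mul(mul(SZ, add(SSSZ, Z)), SSZ)
  step 1: mul(add(add(SSSZ, Z), mul(Z, add(SSSZ, Z))), SSZ)
  step 2: mul(add(S(add(SSZ, Z)), mul(Z, add(SSSZ, Z))), SSZ)
  step 3: mul(S(add(add(SSZ, Z), mul(Z, add(SSSZ, Z)))), SSZ)
  step 4: add(SSZ, mul(add(add(SSZ, Z), mul(Z, add(SSSZ, Z))), SSZ))
  step 5: S(add(SZ, mul(add(add(SSZ, Z), mul(Z, add(SSSZ, Z))), SSZ)))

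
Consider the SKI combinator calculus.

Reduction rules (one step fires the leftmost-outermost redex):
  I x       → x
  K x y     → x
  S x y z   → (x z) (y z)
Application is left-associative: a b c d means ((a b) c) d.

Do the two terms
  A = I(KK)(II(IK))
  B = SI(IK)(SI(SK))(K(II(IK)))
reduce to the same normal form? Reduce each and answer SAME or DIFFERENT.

Term A:
  start: I(KK)(II(IK))
  →1  KK(II(IK))
  →2  K

Term B:
  start: SI(IK)(SI(SK))(K(II(IK)))
  →1  I(SI(SK))(IK(SI(SK)))(K(II(IK)))
  →2  SI(SK)(IK(SI(SK)))(K(II(IK)))
  →3  I(IK(SI(SK)))(SK(IK(SI(SK))))(K(II(IK)))
  →4  IK(SI(SK))(SK(IK(SI(SK))))(K(II(IK)))
  →5  K(SI(SK))(SK(IK(SI(SK))))(K(II(IK)))
  →6  SI(SK)(K(II(IK)))
  →7  I(K(II(IK)))(SK(K(II(IK))))
  →8  K(II(IK))(SK(K(II(IK))))
  →9  II(IK)
  →10  I(IK)
  →11  IK
  →12  K

Answer: SAME — A ⇓ K, B ⇓ K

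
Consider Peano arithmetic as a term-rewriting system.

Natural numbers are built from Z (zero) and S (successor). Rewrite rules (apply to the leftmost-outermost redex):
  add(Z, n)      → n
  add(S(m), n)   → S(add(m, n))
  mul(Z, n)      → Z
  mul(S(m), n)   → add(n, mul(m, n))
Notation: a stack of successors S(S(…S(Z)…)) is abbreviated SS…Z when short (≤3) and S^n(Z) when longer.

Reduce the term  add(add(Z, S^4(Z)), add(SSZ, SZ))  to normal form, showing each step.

  start: add(add(Z, S^4(Z)), add(SSZ, SZ))
  →1  add(S^4(Z), add(SSZ, SZ))
  →2  S(add(SSSZ, add(SSZ, SZ)))
  →3  S(S(add(SSZ, add(SSZ, SZ))))
  →4  S(S(S(add(SZ, add(SSZ, SZ)))))
  →5  S(S(S(S(add(Z, add(SSZ, SZ))))))
  →6  S(S(S(S(add(SSZ, SZ)))))
  →7  S(S(S(S(S(add(SZ, SZ))))))
  →8  S(S(S(S(S(S(add(Z, SZ)))))))
  →9  S^7(Z)

Answer: normal form = S^7(Z)  (in 9 steps)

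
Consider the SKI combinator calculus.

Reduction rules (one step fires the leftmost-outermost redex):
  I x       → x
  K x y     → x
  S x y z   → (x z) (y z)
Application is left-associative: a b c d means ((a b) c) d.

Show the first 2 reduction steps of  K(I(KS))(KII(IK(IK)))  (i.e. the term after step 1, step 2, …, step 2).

  start: K(I(KS))(KII(IK(IK)))
  step 1: I(KS)
  step 2: KS

Answer: after 2 steps: KS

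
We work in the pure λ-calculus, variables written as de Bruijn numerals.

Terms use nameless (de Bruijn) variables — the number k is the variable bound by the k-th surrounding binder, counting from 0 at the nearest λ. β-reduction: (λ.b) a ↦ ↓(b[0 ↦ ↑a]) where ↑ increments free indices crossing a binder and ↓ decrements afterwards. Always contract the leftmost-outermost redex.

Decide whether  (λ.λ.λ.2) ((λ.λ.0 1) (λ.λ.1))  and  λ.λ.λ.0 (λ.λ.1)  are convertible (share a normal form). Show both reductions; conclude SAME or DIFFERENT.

Term A:
  start: (λ.λ.λ.2) ((λ.λ.0 1) (λ.λ.1))
  step 1: λ.λ.(λ.λ.0 1) (λ.λ.1)
  step 2: λ.λ.λ.0 (λ.λ.1)

Term B:
  start: λ.λ.λ.0 (λ.λ.1)

Answer: SAME — A ⇓ λ.λ.λ.0 (λ.λ.1), B ⇓ λ.λ.λ.0 (λ.λ.1)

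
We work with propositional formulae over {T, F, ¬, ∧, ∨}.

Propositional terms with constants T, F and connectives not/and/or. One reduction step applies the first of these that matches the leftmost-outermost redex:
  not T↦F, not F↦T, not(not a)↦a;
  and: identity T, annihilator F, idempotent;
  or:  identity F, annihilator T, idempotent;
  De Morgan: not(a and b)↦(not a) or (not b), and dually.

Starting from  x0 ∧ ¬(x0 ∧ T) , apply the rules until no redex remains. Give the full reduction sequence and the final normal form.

Answer: normal form = x0 ∧ ¬x0  (in 3 steps)

Reduction:
  start: x0 ∧ ¬(x0 ∧ T)
  [1] x0 ∧ (¬x0 ∨ ¬T)
  [2] x0 ∧ (¬x0 ∨ F)
  [3] x0 ∧ ¬x0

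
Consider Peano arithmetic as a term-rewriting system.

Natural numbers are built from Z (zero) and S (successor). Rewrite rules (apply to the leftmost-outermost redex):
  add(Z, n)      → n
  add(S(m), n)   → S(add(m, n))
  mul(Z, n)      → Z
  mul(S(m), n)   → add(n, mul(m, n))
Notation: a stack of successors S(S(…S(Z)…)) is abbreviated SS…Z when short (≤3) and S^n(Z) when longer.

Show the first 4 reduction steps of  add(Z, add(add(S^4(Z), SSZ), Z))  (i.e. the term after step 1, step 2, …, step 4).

Answer: after 4 steps: S(add(S(add(SSZ, SSZ)), Z))

Reduction:
  start: add(Z, add(add(S^4(Z), SSZ), Z))
  step 1: add(add(S^4(Z), SSZ), Z)
  step 2: add(S(add(SSSZ, SSZ)), Z)
  step 3: S(add(add(SSSZ, SSZ), Z))
  step 4: S(add(S(add(SSZ, SSZ)), Z))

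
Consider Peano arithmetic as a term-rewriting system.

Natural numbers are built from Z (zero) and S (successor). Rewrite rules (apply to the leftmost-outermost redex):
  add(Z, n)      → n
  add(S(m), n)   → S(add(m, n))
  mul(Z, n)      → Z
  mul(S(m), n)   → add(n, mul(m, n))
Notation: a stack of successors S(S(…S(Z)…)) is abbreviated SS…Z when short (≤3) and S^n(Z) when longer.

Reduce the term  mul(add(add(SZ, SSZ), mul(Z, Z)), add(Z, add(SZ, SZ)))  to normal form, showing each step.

  start: mul(add(add(SZ, SSZ), mul(Z, Z)), add(Z, add(SZ, SZ)))
  [1] mul(add(S(add(Z, SSZ)), mul(Z, Z)), add(Z, add(SZ, SZ)))
  [2] mul(S(add(add(Z, SSZ), mul(Z, Z))), add(Z, add(SZ, SZ)))
  [3] add(add(Z, add(SZ, SZ)), mul(add(add(Z, SSZ), mul(Z, Z)), add(Z, add(SZ, SZ))))
  [4] add(add(SZ, SZ), mul(add(add(Z, SSZ), mul(Z, Z)), add(Z, add(SZ, SZ))))
  [5] add(S(add(Z, SZ)), mul(add(add(Z, SSZ), mul(Z, Z)), add(Z, add(SZ, SZ))))
  [6] S(add(add(Z, SZ), mul(add(add(Z, SSZ), mul(Z, Z)), add(Z, add(SZ, SZ)))))
  [7] S(add(SZ, mul(add(add(Z, SSZ), mul(Z, Z)), add(Z, add(SZ, SZ)))))
  [8] S(S(add(Z, mul(add(add(Z, SSZ), mul(Z, Z)), add(Z, add(SZ, SZ))))))
  [9] S(S(mul(add(add(Z, SSZ), mul(Z, Z)), add(Z, add(SZ, SZ)))))
  [10] S(S(mul(add(SSZ, mul(Z, Z)), add(Z, add(SZ, SZ)))))
  [11] S(S(mul(S(add(SZ, mul(Z, Z))), add(Z, add(SZ, SZ)))))
  [12] S(S(add(add(Z, add(SZ, SZ)), mul(add(SZ, mul(Z, Z)), add(Z, add(SZ, SZ))))))
  [13] S(S(add(add(SZ, SZ), mul(add(SZ, mul(Z, Z)), add(Z, add(SZ, SZ))))))
  [14] S(S(add(S(add(Z, SZ)), mul(add(SZ, mul(Z, Z)), add(Z, add(SZ, SZ))))))
  [15] S(S(S(add(add(Z, SZ), mul(add(SZ, mul(Z, Z)), add(Z, add(SZ, SZ)))))))
  [16] S(S(S(add(SZ, mul(add(SZ, mul(Z, Z)), add(Z, add(SZ, SZ)))))))
  [17] S(S(S(S(add(Z, mul(add(SZ, mul(Z, Z)), add(Z, add(SZ, SZ))))))))
  [18] S(S(S(S(mul(add(SZ, mul(Z, Z)), add(Z, add(SZ, SZ)))))))
  [19] S(S(S(S(mul(S(add(Z, mul(Z, Z))), add(Z, add(SZ, SZ)))))))
  [20] S(S(S(S(add(add(Z, add(SZ, SZ)), mul(add(Z, mul(Z, Z)), add(Z, add(SZ, SZ))))))))
  [21] S(S(S(S(add(add(SZ, SZ), mul(add(Z, mul(Z, Z)), add(Z, add(SZ, SZ))))))))
  [22] S(S(S(S(add(S(add(Z, SZ)), mul(add(Z, mul(Z, Z)), add(Z, add(SZ, SZ))))))))
  [23] S(S(S(S(S(add(add(Z, SZ), mul(add(Z, mul(Z, Z)), add(Z, add(SZ, SZ)))))))))
  [24] S(S(S(S(S(add(SZ, mul(add(Z, mul(Z, Z)), add(Z, add(SZ, SZ)))))))))
  [25] S(S(S(S(S(S(add(Z, mul(add(Z, mul(Z, Z)), add(Z, add(SZ, SZ))))))))))
  [26] S(S(S(S(S(S(mul(add(Z, mul(Z, Z)), add(Z, add(SZ, SZ)))))))))
  [27] S(S(S(S(S(S(mul(mul(Z, Z), add(Z, add(SZ, SZ)))))))))
  [28] S(S(S(S(S(S(mul(Z, add(Z, add(SZ, SZ)))))))))
  [29] S^6(Z)

Answer: normal form = S^6(Z)  (in 29 steps)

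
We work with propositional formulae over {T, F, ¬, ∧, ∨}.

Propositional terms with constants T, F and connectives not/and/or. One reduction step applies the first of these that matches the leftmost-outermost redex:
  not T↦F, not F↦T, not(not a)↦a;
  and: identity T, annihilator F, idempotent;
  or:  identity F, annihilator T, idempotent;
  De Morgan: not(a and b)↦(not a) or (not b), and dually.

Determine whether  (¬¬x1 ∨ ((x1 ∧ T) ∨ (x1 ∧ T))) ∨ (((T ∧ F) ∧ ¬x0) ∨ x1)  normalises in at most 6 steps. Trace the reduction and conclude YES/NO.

  start: (¬¬x1 ∨ ((x1 ∧ T) ∨ (x1 ∧ T))) ∨ (((T ∧ F) ∧ ¬x0) ∨ x1)
  →1  (x1 ∨ ((x1 ∧ T) ∨ (x1 ∧ T))) ∨ (((T ∧ F) ∧ ¬x0) ∨ x1)
  →2  (x1 ∨ (x1 ∧ T)) ∨ (((T ∧ F) ∧ ¬x0) ∨ x1)
  →3  (x1 ∨ x1) ∨ (((T ∧ F) ∧ ¬x0) ∨ x1)
  →4  x1 ∨ (((T ∧ F) ∧ ¬x0) ∨ x1)
  →5  x1 ∨ ((F ∧ ¬x0) ∨ x1)
  →6  x1 ∨ (F ∨ x1)

Answer: NO — after 6 steps the term is x1 ∨ (F ∨ x1), not yet normal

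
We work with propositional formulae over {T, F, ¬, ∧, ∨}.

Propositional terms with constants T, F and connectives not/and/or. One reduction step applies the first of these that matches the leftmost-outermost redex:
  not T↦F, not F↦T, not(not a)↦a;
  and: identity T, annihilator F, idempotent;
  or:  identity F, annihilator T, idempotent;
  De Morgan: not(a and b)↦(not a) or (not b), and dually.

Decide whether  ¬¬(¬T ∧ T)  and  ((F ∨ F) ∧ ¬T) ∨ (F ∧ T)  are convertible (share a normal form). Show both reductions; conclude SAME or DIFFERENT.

Term A:
  start: ¬¬(¬T ∧ T)
  →1  ¬T ∧ T
  →2  ¬T
  →3  F

Term B:
  start: ((F ∨ F) ∧ ¬T) ∨ (F ∧ T)
  →1  (F ∧ ¬T) ∨ (F ∧ T)
  →2  F ∨ (F ∧ T)
  →3  F ∧ T
  →4  F

Answer: SAME — A ⇓ F, B ⇓ F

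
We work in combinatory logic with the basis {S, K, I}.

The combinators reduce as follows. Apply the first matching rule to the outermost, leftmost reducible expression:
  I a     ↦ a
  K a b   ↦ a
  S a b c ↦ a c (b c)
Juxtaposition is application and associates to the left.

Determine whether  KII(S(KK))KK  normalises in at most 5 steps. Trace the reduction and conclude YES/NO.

  start: KII(S(KK))KK
  →1  I(S(KK))KK
  →2  S(KK)KK
  →3  KKK(KK)
  →4  K(KK)

Answer: YES — reaches normal form K(KK) in 4 ≤ 5 steps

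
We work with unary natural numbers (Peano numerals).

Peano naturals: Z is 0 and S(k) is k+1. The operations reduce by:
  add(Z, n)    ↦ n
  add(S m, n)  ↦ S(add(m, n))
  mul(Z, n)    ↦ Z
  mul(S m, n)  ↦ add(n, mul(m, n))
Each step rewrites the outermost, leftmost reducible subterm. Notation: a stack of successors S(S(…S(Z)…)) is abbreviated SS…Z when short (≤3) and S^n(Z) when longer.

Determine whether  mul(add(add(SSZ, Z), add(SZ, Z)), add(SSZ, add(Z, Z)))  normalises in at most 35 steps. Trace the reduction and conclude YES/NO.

Answer: YES — reaches normal form S^6(Z) in 33 ≤ 35 steps

Reduction:
  start: mul(add(add(SSZ, Z), add(SZ, Z)), add(SSZ, add(Z, Z)))
  step 1: mul(add(S(add(SZ, Z)), add(SZ, Z)), add(SSZ, add(Z, Z)))
  step 2: mul(S(add(add(SZ, Z), add(SZ, Z))), add(SSZ, add(Z, Z)))
  step 3: add(add(SSZ, add(Z, Z)), mul(add(add(SZ, Z), add(SZ, Z)), add(SSZ, add(Z, Z))))
  step 4: add(S(add(SZ, add(Z, Z))), mul(add(add(SZ, Z), add(SZ, Z)), add(SSZ, add(Z, Z))))
  step 5: S(add(add(SZ, add(Z, Z)), mul(add(add(SZ, Z), add(SZ, Z)), add(SSZ, add(Z, Z)))))
  step 6: S(add(S(add(Z, add(Z, Z))), mul(add(add(SZ, Z), add(SZ, Z)), add(SSZ, add(Z, Z)))))
  step 7: S(S(add(add(Z, add(Z, Z)), mul(add(add(SZ, Z), add(SZ, Z)), add(SSZ, add(Z, Z))))))
  step 8: S(S(add(add(Z, Z), mul(add(add(SZ, Z), add(SZ, Z)), add(SSZ, add(Z, Z))))))
  step 9: S(S(add(Z, mul(add(add(SZ, Z), add(SZ, Z)), add(SSZ, add(Z, Z))))))
  step 10: S(S(mul(add(add(SZ, Z), add(SZ, Z)), add(SSZ, add(Z, Z)))))
  step 11: S(S(mul(add(S(add(Z, Z)), add(SZ, Z)), add(SSZ, add(Z, Z)))))
  step 12: S(S(mul(S(add(add(Z, Z), add(SZ, Z))), add(SSZ, add(Z, Z)))))
  step 13: S(S(add(add(SSZ, add(Z, Z)), mul(add(add(Z, Z), add(SZ, Z)), add(SSZ, add(Z, Z))))))
  step 14: S(S(add(S(add(SZ, add(Z, Z))), mul(add(add(Z, Z), add(SZ, Z)), add(SSZ, add(Z, Z))))))
  step 15: S(S(S(add(add(SZ, add(Z, Z)), mul(add(add(Z, Z), add(SZ, Z)), add(SSZ, add(Z, Z)))))))
  step 16: S(S(S(add(S(add(Z, add(Z, Z))), mul(add(add(Z, Z), add(SZ, Z)), add(SSZ, add(Z, Z)))))))
  step 17: S(S(S(S(add(add(Z, add(Z, Z)), mul(add(add(Z, Z), add(SZ, Z)), add(SSZ, add(Z, Z))))))))
  step 18: S(S(S(S(add(add(Z, Z), mul(add(add(Z, Z), add(SZ, Z)), add(SSZ, add(Z, Z))))))))
  step 19: S(S(S(S(add(Z, mul(add(add(Z, Z), add(SZ, Z)), add(SSZ, add(Z, Z))))))))
  step 20: S(S(S(S(mul(add(add(Z, Z), add(SZ, Z)), add(SSZ, add(Z, Z)))))))
  step 21: S(S(S(S(mul(add(Z, add(SZ, Z)), add(SSZ, add(Z, Z)))))))
  step 22: S(S(S(S(mul(add(SZ, Z), add(SSZ, add(Z, Z)))))))
  step 23: S(S(S(S(mul(S(add(Z, Z)), add(SSZ, add(Z, Z)))))))
  step 24: S(S(S(S(add(add(SSZ, add(Z, Z)), mul(add(Z, Z), add(SSZ, add(Z, Z))))))))
  step 25: S(S(S(S(add(S(add(SZ, add(Z, Z))), mul(add(Z, Z), add(SSZ, add(Z, Z))))))))
  step 26: S(S(S(S(S(add(add(SZ, add(Z, Z)), mul(add(Z, Z), add(SSZ, add(Z, Z)))))))))
  step 27: S(S(S(S(S(add(S(add(Z, add(Z, Z))), mul(add(Z, Z), add(SSZ, add(Z, Z)))))))))
  step 28: S(S(S(S(S(S(add(add(Z, add(Z, Z)), mul(add(Z, Z), add(SSZ, add(Z, Z))))))))))
  step 29: S(S(S(S(S(S(add(add(Z, Z), mul(add(Z, Z), add(SSZ, add(Z, Z))))))))))
  step 30: S(S(S(S(S(S(add(Z, mul(add(Z, Z), add(SSZ, add(Z, Z))))))))))
  step 31: S(S(S(S(S(S(mul(add(Z, Z), add(SSZ, add(Z, Z)))))))))
  step 32: S(S(S(S(S(S(mul(Z, add(SSZ, add(Z, Z)))))))))
  step 33: S^6(Z)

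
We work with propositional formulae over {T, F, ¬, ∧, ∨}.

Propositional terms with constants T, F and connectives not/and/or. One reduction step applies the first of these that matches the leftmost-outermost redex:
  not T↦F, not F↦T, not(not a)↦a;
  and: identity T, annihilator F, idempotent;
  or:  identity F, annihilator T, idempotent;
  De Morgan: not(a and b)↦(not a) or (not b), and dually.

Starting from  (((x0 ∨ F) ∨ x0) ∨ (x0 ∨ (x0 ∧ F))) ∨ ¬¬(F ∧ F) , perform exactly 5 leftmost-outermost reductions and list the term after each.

  start: (((x0 ∨ F) ∨ x0) ∨ (x0 ∨ (x0 ∧ F))) ∨ ¬¬(F ∧ F)
  →1  ((x0 ∨ x0) ∨ (x0 ∨ (x0 ∧ F))) ∨ ¬¬(F ∧ F)
  →2  (x0 ∨ (x0 ∨ (x0 ∧ F))) ∨ ¬¬(F ∧ F)
  →3  (x0 ∨ (x0 ∨ F)) ∨ ¬¬(F ∧ F)
  →4  (x0 ∨ x0) ∨ ¬¬(F ∧ F)
  →5  x0 ∨ ¬¬(F ∧ F)

Answer: after 5 steps: x0 ∨ ¬¬(F ∧ F)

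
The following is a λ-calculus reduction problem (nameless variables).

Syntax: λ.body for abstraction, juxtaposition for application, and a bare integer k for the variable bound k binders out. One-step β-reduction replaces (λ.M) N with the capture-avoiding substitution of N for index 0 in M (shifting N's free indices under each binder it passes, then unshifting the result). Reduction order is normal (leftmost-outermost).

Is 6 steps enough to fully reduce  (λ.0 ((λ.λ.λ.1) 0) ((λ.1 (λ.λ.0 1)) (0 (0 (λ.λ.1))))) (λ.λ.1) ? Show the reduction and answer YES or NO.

Answer: YES — reaches normal form λ.λ.1 in 4 ≤ 6 steps

Reduction:
  start: (λ.0 ((λ.λ.λ.1) 0) ((λ.1 (λ.λ.0 1)) (0 (0 (λ.λ.1))))) (λ.λ.1)
  step 1: (λ.λ.1) ((λ.λ.λ.1) (λ.λ.1)) ((λ.(λ.λ.1) (λ.λ.0 1)) ((λ.λ.1) ((λ.λ.1) (λ.λ.1))))
  step 2: (λ.(λ.λ.λ.1) (λ.λ.1)) ((λ.(λ.λ.1) (λ.λ.0 1)) ((λ.λ.1) ((λ.λ.1) (λ.λ.1))))
  step 3: (λ.λ.λ.1) (λ.λ.1)
  step 4: λ.λ.1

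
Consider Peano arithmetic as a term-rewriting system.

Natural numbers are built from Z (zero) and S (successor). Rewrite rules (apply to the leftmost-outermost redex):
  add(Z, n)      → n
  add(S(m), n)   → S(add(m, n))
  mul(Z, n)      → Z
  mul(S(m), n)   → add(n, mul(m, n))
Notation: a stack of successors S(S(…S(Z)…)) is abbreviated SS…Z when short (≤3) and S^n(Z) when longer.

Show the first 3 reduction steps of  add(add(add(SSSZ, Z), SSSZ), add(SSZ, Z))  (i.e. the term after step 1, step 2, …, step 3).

  start: add(add(add(SSSZ, Z), SSSZ), add(SSZ, Z))
  step 1: add(add(S(add(SSZ, Z)), SSSZ), add(SSZ, Z))
  step 2: add(S(add(add(SSZ, Z), SSSZ)), add(SSZ, Z))
  step 3: S(add(add(add(SSZ, Z), SSSZ), add(SSZ, Z)))

Answer: after 3 steps: S(add(add(add(SSZ, Z), SSSZ), add(SSZ, Z)))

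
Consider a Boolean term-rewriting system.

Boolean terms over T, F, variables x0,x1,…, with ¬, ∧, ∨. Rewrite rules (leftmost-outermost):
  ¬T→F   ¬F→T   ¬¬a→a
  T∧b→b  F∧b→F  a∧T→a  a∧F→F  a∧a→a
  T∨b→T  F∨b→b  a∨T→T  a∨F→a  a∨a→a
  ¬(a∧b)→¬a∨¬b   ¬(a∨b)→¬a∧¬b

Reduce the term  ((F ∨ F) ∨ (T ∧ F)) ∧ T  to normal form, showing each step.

  start: ((F ∨ F) ∨ (T ∧ F)) ∧ T
  →1  (F ∨ F) ∨ (T ∧ F)
  →2  F ∨ (T ∧ F)
  →3  T ∧ F
  →4  F

Answer: normal form = F  (in 4 steps)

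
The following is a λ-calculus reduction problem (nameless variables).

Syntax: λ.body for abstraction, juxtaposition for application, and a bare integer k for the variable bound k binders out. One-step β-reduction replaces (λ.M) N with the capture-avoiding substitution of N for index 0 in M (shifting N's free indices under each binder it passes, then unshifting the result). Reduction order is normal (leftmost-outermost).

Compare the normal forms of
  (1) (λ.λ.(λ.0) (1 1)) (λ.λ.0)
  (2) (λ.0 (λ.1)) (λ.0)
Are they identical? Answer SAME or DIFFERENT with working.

Answer: SAME — A ⇓ λ.λ.0, B ⇓ λ.λ.0

Working:
Term A:
  start: (λ.λ.(λ.0) (1 1)) (λ.λ.0)
  [1] λ.(λ.0) ((λ.λ.0) (λ.λ.0))
  [2] λ.(λ.λ.0) (λ.λ.0)
  [3] λ.λ.0

Term B:
  start: (λ.0 (λ.1)) (λ.0)
  [1] (λ.0) (λ.λ.0)
  [2] λ.λ.0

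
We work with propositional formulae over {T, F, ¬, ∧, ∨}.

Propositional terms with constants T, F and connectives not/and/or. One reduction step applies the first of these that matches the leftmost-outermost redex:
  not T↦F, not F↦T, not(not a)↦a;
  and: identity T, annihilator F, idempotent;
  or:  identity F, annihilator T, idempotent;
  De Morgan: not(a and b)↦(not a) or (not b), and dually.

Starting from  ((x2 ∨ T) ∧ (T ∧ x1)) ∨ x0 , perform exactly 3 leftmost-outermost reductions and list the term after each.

  start: ((x2 ∨ T) ∧ (T ∧ x1)) ∨ x0
  step 1: (T ∧ (T ∧ x1)) ∨ x0
  step 2: (T ∧ x1) ∨ x0
  step 3: x1 ∨ x0

Answer: after 3 steps: x1 ∨ x0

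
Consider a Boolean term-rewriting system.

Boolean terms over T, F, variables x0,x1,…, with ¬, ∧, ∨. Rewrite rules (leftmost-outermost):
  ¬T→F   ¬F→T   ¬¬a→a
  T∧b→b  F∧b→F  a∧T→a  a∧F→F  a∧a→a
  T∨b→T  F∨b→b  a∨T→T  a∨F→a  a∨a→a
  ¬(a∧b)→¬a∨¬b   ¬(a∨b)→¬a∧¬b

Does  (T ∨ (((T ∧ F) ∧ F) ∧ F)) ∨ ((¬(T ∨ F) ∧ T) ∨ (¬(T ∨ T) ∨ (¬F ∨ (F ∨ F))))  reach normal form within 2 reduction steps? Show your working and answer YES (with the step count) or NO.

Answer: YES — reaches normal form T in 2 ≤ 2 steps

Derivation:
  start: (T ∨ (((T ∧ F) ∧ F) ∧ F)) ∨ ((¬(T ∨ F) ∧ T) ∨ (¬(T ∨ T) ∨ (¬F ∨ (F ∨ F))))
  →1  T ∨ ((¬(T ∨ F) ∧ T) ∨ (¬(T ∨ T) ∨ (¬F ∨ (F ∨ F))))
  →2  T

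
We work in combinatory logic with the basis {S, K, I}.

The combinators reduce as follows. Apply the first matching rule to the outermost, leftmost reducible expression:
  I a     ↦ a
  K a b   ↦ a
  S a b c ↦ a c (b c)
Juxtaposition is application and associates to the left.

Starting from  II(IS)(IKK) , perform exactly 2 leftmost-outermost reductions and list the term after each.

Answer: after 2 steps: IS(IKK)

Working:
  start: II(IS)(IKK)
  →1  I(IS)(IKK)
  →2  IS(IKK)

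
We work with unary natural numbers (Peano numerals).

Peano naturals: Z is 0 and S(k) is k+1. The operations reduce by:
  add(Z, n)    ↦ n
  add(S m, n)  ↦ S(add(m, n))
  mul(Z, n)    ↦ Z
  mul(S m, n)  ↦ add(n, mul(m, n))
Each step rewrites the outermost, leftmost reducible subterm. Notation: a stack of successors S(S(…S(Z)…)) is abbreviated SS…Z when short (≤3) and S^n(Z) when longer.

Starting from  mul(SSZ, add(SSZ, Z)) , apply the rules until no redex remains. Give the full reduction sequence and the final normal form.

  start: mul(SSZ, add(SSZ, Z))
  [1] add(add(SSZ, Z), mul(SZ, add(SSZ, Z)))
  [2] add(S(add(SZ, Z)), mul(SZ, add(SSZ, Z)))
  [3] S(add(add(SZ, Z), mul(SZ, add(SSZ, Z))))
  [4] S(add(S(add(Z, Z)), mul(SZ, add(SSZ, Z))))
  [5] S(S(add(add(Z, Z), mul(SZ, add(SSZ, Z)))))
  [6] S(S(add(Z, mul(SZ, add(SSZ, Z)))))
  [7] S(S(mul(SZ, add(SSZ, Z))))
  [8] S(S(add(add(SSZ, Z), mul(Z, add(SSZ, Z)))))
  [9] S(S(add(S(add(SZ, Z)), mul(Z, add(SSZ, Z)))))
  [10] S(S(S(add(add(SZ, Z), mul(Z, add(SSZ, Z))))))
  [11] S(S(S(add(S(add(Z, Z)), mul(Z, add(SSZ, Z))))))
  [12] S(S(S(S(add(add(Z, Z), mul(Z, add(SSZ, Z)))))))
  [13] S(S(S(S(add(Z, mul(Z, add(SSZ, Z)))))))
  [14] S(S(S(S(mul(Z, add(SSZ, Z))))))
  [15] S^4(Z)

Answer: normal form = S^4(Z)  (in 15 steps)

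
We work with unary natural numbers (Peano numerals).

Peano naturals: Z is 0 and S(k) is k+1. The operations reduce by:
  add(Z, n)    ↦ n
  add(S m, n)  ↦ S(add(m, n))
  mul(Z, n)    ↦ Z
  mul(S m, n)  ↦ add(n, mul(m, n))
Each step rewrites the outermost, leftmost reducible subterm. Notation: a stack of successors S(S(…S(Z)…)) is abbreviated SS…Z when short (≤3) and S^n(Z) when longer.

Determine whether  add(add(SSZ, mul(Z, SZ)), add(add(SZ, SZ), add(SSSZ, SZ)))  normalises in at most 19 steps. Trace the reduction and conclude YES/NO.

Answer: YES — reaches normal form S^8(Z) in 16 ≤ 19 steps

Reduction:
  start: add(add(SSZ, mul(Z, SZ)), add(add(SZ, SZ), add(SSSZ, SZ)))
  step 1: add(S(add(SZ, mul(Z, SZ))), add(add(SZ, SZ), add(SSSZ, SZ)))
  step 2: S(add(add(SZ, mul(Z, SZ)), add(add(SZ, SZ), add(SSSZ, SZ))))
  step 3: S(add(S(add(Z, mul(Z, SZ))), add(add(SZ, SZ), add(SSSZ, SZ))))
  step 4: S(S(add(add(Z, mul(Z, SZ)), add(add(SZ, SZ), add(SSSZ, SZ)))))
  step 5: S(S(add(mul(Z, SZ), add(add(SZ, SZ), add(SSSZ, SZ)))))
  step 6: S(S(add(Z, add(add(SZ, SZ), add(SSSZ, SZ)))))
  step 7: S(S(add(add(SZ, SZ), add(SSSZ, SZ))))
  step 8: S(S(add(S(add(Z, SZ)), add(SSSZ, SZ))))
  step 9: S(S(S(add(add(Z, SZ), add(SSSZ, SZ)))))
  step 10: S(S(S(add(SZ, add(SSSZ, SZ)))))
  step 11: S(S(S(S(add(Z, add(SSSZ, SZ))))))
  step 12: S(S(S(S(add(SSSZ, SZ)))))
  step 13: S(S(S(S(S(add(SSZ, SZ))))))
  step 14: S(S(S(S(S(S(add(SZ, SZ)))))))
  step 15: S(S(S(S(S(S(S(add(Z, SZ))))))))
  step 16: S^8(Z)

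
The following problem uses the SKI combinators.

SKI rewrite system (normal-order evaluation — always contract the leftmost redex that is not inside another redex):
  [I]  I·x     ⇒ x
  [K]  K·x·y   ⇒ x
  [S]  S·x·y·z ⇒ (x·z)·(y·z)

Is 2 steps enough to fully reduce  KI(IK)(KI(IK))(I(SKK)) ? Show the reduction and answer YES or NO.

Answer: NO — after 2 steps the term is KI(IK)(I(SKK)), not yet normal

Derivation:
  start: KI(IK)(KI(IK))(I(SKK))
  step 1: I(KI(IK))(I(SKK))
  step 2: KI(IK)(I(SKK))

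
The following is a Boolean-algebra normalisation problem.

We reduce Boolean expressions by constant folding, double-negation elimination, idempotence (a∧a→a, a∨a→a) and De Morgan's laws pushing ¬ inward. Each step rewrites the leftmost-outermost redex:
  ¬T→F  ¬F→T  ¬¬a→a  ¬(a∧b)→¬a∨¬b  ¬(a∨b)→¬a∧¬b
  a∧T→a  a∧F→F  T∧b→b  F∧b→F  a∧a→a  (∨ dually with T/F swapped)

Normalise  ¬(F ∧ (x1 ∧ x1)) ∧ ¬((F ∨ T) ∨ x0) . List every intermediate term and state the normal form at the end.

Answer: normal form = F  (in 10 steps)

Derivation:
  start: ¬(F ∧ (x1 ∧ x1)) ∧ ¬((F ∨ T) ∨ x0)
  step 1: (¬F ∨ ¬(x1 ∧ x1)) ∧ ¬((F ∨ T) ∨ x0)
  step 2: (T ∨ ¬(x1 ∧ x1)) ∧ ¬((F ∨ T) ∨ x0)
  step 3: T ∧ ¬((F ∨ T) ∨ x0)
  step 4: ¬((F ∨ T) ∨ x0)
  step 5: ¬(F ∨ T) ∧ ¬x0
  step 6: (¬F ∧ ¬T) ∧ ¬x0
  step 7: (T ∧ ¬T) ∧ ¬x0
  step 8: ¬T ∧ ¬x0
  step 9: F ∧ ¬x0
  step 10: F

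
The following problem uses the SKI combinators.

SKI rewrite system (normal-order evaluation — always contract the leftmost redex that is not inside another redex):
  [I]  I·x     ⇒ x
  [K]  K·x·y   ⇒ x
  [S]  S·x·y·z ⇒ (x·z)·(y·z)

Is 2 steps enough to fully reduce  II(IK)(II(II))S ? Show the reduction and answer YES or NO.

  start: II(IK)(II(II))S
  [1] I(IK)(II(II))S
  [2] IK(II(II))S

Answer: NO — after 2 steps the term is IK(II(II))S, not yet normal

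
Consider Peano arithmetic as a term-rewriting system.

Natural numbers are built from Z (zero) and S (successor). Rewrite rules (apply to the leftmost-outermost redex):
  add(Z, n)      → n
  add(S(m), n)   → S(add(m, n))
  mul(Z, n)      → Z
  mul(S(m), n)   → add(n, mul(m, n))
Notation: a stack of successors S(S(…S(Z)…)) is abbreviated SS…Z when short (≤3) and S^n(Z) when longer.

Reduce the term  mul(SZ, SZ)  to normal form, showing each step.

  start: mul(SZ, SZ)
  →1  add(SZ, mul(Z, SZ))
  →2  S(add(Z, mul(Z, SZ)))
  →3  S(mul(Z, SZ))
  →4  SZ

Answer: normal form = SZ  (in 4 steps)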